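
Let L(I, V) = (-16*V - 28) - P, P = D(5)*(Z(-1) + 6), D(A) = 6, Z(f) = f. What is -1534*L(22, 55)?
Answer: 1438892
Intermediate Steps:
P = 30 (P = 6*(-1 + 6) = 6*5 = 30)
L(I, V) = -58 - 16*V (L(I, V) = (-16*V - 28) - 1*30 = (-28 - 16*V) - 30 = -58 - 16*V)
-1534*L(22, 55) = -1534*(-58 - 16*55) = -1534*(-58 - 880) = -1534*(-938) = 1438892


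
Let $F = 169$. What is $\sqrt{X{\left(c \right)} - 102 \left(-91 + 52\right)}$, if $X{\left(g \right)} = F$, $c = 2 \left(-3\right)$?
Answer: $\sqrt{4147} \approx 64.397$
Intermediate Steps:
$c = -6$
$X{\left(g \right)} = 169$
$\sqrt{X{\left(c \right)} - 102 \left(-91 + 52\right)} = \sqrt{169 - 102 \left(-91 + 52\right)} = \sqrt{169 - -3978} = \sqrt{169 + 3978} = \sqrt{4147}$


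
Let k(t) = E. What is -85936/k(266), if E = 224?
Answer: -5371/14 ≈ -383.64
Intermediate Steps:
k(t) = 224
-85936/k(266) = -85936/224 = -85936*1/224 = -5371/14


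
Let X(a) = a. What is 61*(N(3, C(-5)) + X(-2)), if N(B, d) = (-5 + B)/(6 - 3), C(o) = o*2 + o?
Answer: -488/3 ≈ -162.67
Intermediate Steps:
C(o) = 3*o (C(o) = 2*o + o = 3*o)
N(B, d) = -5/3 + B/3 (N(B, d) = (-5 + B)/3 = (-5 + B)*(⅓) = -5/3 + B/3)
61*(N(3, C(-5)) + X(-2)) = 61*((-5/3 + (⅓)*3) - 2) = 61*((-5/3 + 1) - 2) = 61*(-⅔ - 2) = 61*(-8/3) = -488/3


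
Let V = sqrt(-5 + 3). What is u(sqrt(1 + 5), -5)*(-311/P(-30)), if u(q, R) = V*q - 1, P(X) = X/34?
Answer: -5287/15 + 10574*I*sqrt(3)/15 ≈ -352.47 + 1221.0*I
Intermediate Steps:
V = I*sqrt(2) (V = sqrt(-2) = I*sqrt(2) ≈ 1.4142*I)
P(X) = X/34 (P(X) = X*(1/34) = X/34)
u(q, R) = -1 + I*q*sqrt(2) (u(q, R) = (I*sqrt(2))*q - 1 = I*q*sqrt(2) - 1 = -1 + I*q*sqrt(2))
u(sqrt(1 + 5), -5)*(-311/P(-30)) = (-1 + I*sqrt(1 + 5)*sqrt(2))*(-311/((1/34)*(-30))) = (-1 + I*sqrt(6)*sqrt(2))*(-311/(-15/17)) = (-1 + 2*I*sqrt(3))*(-311*(-17/15)) = (-1 + 2*I*sqrt(3))*(5287/15) = -5287/15 + 10574*I*sqrt(3)/15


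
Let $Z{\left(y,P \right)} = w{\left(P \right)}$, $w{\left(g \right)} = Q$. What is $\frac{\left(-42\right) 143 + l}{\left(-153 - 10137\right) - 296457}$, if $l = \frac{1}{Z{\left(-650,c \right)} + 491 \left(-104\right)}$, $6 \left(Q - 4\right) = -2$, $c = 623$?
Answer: $\frac{306668363}{15662604069} \approx 0.01958$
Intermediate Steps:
$Q = \frac{11}{3}$ ($Q = 4 + \frac{1}{6} \left(-2\right) = 4 - \frac{1}{3} = \frac{11}{3} \approx 3.6667$)
$w{\left(g \right)} = \frac{11}{3}$
$Z{\left(y,P \right)} = \frac{11}{3}$
$l = - \frac{3}{153181}$ ($l = \frac{1}{\frac{11}{3} + 491 \left(-104\right)} = \frac{1}{\frac{11}{3} - 51064} = \frac{1}{- \frac{153181}{3}} = - \frac{3}{153181} \approx -1.9585 \cdot 10^{-5}$)
$\frac{\left(-42\right) 143 + l}{\left(-153 - 10137\right) - 296457} = \frac{\left(-42\right) 143 - \frac{3}{153181}}{\left(-153 - 10137\right) - 296457} = \frac{-6006 - \frac{3}{153181}}{\left(-153 - 10137\right) - 296457} = - \frac{920005089}{153181 \left(-10290 - 296457\right)} = - \frac{920005089}{153181 \left(-306747\right)} = \left(- \frac{920005089}{153181}\right) \left(- \frac{1}{306747}\right) = \frac{306668363}{15662604069}$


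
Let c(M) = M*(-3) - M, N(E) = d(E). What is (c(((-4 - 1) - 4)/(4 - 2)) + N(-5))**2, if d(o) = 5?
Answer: 529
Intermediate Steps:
N(E) = 5
c(M) = -4*M (c(M) = -3*M - M = -4*M)
(c(((-4 - 1) - 4)/(4 - 2)) + N(-5))**2 = (-4*((-4 - 1) - 4)/(4 - 2) + 5)**2 = (-4*(-5 - 4)/2 + 5)**2 = (-(-36)/2 + 5)**2 = (-4*(-9/2) + 5)**2 = (18 + 5)**2 = 23**2 = 529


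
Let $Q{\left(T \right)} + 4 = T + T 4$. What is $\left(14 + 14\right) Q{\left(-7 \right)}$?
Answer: $-1092$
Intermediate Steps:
$Q{\left(T \right)} = -4 + 5 T$ ($Q{\left(T \right)} = -4 + \left(T + T 4\right) = -4 + \left(T + 4 T\right) = -4 + 5 T$)
$\left(14 + 14\right) Q{\left(-7 \right)} = \left(14 + 14\right) \left(-4 + 5 \left(-7\right)\right) = 28 \left(-4 - 35\right) = 28 \left(-39\right) = -1092$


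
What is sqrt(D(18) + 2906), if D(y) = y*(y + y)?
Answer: sqrt(3554) ≈ 59.615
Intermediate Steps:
D(y) = 2*y**2 (D(y) = y*(2*y) = 2*y**2)
sqrt(D(18) + 2906) = sqrt(2*18**2 + 2906) = sqrt(2*324 + 2906) = sqrt(648 + 2906) = sqrt(3554)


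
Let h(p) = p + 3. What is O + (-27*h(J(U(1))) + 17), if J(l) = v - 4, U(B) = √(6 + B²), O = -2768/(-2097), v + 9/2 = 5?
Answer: 133453/4194 ≈ 31.820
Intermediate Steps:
v = ½ (v = -9/2 + 5 = ½ ≈ 0.50000)
O = 2768/2097 (O = -2768*(-1/2097) = 2768/2097 ≈ 1.3200)
J(l) = -7/2 (J(l) = ½ - 4 = -7/2)
h(p) = 3 + p
O + (-27*h(J(U(1))) + 17) = 2768/2097 + (-27*(3 - 7/2) + 17) = 2768/2097 + (-27*(-½) + 17) = 2768/2097 + (27/2 + 17) = 2768/2097 + 61/2 = 133453/4194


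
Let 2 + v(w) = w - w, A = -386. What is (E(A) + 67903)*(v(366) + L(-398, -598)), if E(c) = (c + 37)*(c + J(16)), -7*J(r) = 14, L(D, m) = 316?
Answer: 63840910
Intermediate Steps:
v(w) = -2 (v(w) = -2 + (w - w) = -2 + 0 = -2)
J(r) = -2 (J(r) = -⅐*14 = -2)
E(c) = (-2 + c)*(37 + c) (E(c) = (c + 37)*(c - 2) = (37 + c)*(-2 + c) = (-2 + c)*(37 + c))
(E(A) + 67903)*(v(366) + L(-398, -598)) = ((-74 + (-386)² + 35*(-386)) + 67903)*(-2 + 316) = ((-74 + 148996 - 13510) + 67903)*314 = (135412 + 67903)*314 = 203315*314 = 63840910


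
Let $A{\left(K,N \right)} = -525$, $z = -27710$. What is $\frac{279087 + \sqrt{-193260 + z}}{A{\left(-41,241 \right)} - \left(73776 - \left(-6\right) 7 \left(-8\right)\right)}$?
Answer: $- \frac{93029}{24655} - \frac{i \sqrt{220970}}{73965} \approx -3.7732 - 0.0063554 i$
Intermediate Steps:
$\frac{279087 + \sqrt{-193260 + z}}{A{\left(-41,241 \right)} - \left(73776 - \left(-6\right) 7 \left(-8\right)\right)} = \frac{279087 + \sqrt{-193260 - 27710}}{-525 - \left(73776 - \left(-6\right) 7 \left(-8\right)\right)} = \frac{279087 + \sqrt{-220970}}{-525 - 73440} = \frac{279087 + i \sqrt{220970}}{-525 + \left(336 - 73776\right)} = \frac{279087 + i \sqrt{220970}}{-525 - 73440} = \frac{279087 + i \sqrt{220970}}{-73965} = \left(279087 + i \sqrt{220970}\right) \left(- \frac{1}{73965}\right) = - \frac{93029}{24655} - \frac{i \sqrt{220970}}{73965}$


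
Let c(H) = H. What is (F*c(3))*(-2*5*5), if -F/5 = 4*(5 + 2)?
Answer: 21000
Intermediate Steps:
F = -140 (F = -20*(5 + 2) = -20*7 = -5*28 = -140)
(F*c(3))*(-2*5*5) = (-140*3)*(-2*5*5) = -(-4200)*5 = -420*(-50) = 21000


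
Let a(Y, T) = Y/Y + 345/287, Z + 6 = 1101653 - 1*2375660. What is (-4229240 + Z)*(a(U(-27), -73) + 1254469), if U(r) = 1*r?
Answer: -283050568659065/41 ≈ -6.9037e+12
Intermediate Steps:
U(r) = r
Z = -1274013 (Z = -6 + (1101653 - 1*2375660) = -6 + (1101653 - 2375660) = -6 - 1274007 = -1274013)
a(Y, T) = 632/287 (a(Y, T) = 1 + 345*(1/287) = 1 + 345/287 = 632/287)
(-4229240 + Z)*(a(U(-27), -73) + 1254469) = (-4229240 - 1274013)*(632/287 + 1254469) = -5503253*360033235/287 = -283050568659065/41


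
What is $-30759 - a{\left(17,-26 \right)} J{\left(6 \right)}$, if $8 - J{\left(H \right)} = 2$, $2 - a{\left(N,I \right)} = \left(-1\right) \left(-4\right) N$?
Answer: $-30363$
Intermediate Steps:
$a{\left(N,I \right)} = 2 - 4 N$ ($a{\left(N,I \right)} = 2 - \left(-1\right) \left(-4\right) N = 2 - 4 N$)
$J{\left(H \right)} = 6$ ($J{\left(H \right)} = 8 - 2 = 6$)
$-30759 - a{\left(17,-26 \right)} J{\left(6 \right)} = -30759 - \left(2 - 68\right) 6 = -30759 - \left(-66\right) 6 = -30759 - -396 = -30759 + 396 = -30363$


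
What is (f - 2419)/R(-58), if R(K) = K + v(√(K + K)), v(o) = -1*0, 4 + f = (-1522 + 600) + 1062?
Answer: 2283/58 ≈ 39.362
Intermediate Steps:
f = 136 (f = -4 + ((-1522 + 600) + 1062) = -4 + (-922 + 1062) = -4 + 140 = 136)
v(o) = 0
R(K) = K (R(K) = K + 0 = K)
(f - 2419)/R(-58) = (136 - 2419)/(-58) = -2283*(-1/58) = 2283/58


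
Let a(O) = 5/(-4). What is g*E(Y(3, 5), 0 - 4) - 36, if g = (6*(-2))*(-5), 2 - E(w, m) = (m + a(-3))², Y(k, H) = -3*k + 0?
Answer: -6279/4 ≈ -1569.8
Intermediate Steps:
a(O) = -5/4 (a(O) = 5*(-¼) = -5/4)
Y(k, H) = -3*k
E(w, m) = 2 - (-5/4 + m)² (E(w, m) = 2 - (m - 5/4)² = 2 - (-5/4 + m)²)
g = 60 (g = -12*(-5) = 60)
g*E(Y(3, 5), 0 - 4) - 36 = 60*(2 - (-5 + 4*(0 - 4))²/16) - 36 = 60*(2 - (-5 + 4*(-4))²/16) - 36 = 60*(2 - (-5 - 16)²/16) - 36 = 60*(2 - 1/16*(-21)²) - 36 = 60*(2 - 1/16*441) - 36 = 60*(2 - 441/16) - 36 = 60*(-409/16) - 36 = -6135/4 - 36 = -6279/4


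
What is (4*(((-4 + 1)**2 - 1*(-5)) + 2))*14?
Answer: 896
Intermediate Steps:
(4*(((-4 + 1)**2 - 1*(-5)) + 2))*14 = (4*(((-3)**2 + 5) + 2))*14 = (4*((9 + 5) + 2))*14 = (4*(14 + 2))*14 = (4*16)*14 = 64*14 = 896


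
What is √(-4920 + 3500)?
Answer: 2*I*√355 ≈ 37.683*I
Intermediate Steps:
√(-4920 + 3500) = √(-1420) = 2*I*√355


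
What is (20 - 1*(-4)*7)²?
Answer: 2304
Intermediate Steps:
(20 - 1*(-4)*7)² = (20 + 4*7)² = (20 + 28)² = 48² = 2304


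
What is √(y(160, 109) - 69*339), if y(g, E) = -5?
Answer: 2*I*√5849 ≈ 152.96*I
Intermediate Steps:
√(y(160, 109) - 69*339) = √(-5 - 69*339) = √(-5 - 23391) = √(-23396) = 2*I*√5849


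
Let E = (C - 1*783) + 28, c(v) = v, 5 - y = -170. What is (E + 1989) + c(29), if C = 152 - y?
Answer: 1240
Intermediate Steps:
y = 175 (y = 5 - 1*(-170) = 5 + 170 = 175)
C = -23 (C = 152 - 1*175 = 152 - 175 = -23)
E = -778 (E = (-23 - 1*783) + 28 = (-23 - 783) + 28 = -806 + 28 = -778)
(E + 1989) + c(29) = (-778 + 1989) + 29 = 1211 + 29 = 1240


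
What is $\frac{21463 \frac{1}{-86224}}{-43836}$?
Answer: $\frac{1651}{290747328} \approx 5.6785 \cdot 10^{-6}$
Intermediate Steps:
$\frac{21463 \frac{1}{-86224}}{-43836} = 21463 \left(- \frac{1}{86224}\right) \left(- \frac{1}{43836}\right) = \left(- \frac{21463}{86224}\right) \left(- \frac{1}{43836}\right) = \frac{1651}{290747328}$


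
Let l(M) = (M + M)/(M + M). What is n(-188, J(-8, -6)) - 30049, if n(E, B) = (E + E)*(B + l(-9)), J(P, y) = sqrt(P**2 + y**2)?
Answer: -34185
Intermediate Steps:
l(M) = 1 (l(M) = (2*M)/((2*M)) = (2*M)*(1/(2*M)) = 1)
n(E, B) = 2*E*(1 + B) (n(E, B) = (E + E)*(B + 1) = (2*E)*(1 + B) = 2*E*(1 + B))
n(-188, J(-8, -6)) - 30049 = 2*(-188)*(1 + sqrt((-8)**2 + (-6)**2)) - 30049 = 2*(-188)*(1 + sqrt(64 + 36)) - 30049 = 2*(-188)*(1 + sqrt(100)) - 30049 = 2*(-188)*(1 + 10) - 30049 = 2*(-188)*11 - 30049 = -4136 - 30049 = -34185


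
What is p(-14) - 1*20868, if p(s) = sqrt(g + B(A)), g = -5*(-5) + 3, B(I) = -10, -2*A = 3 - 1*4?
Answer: -20868 + 3*sqrt(2) ≈ -20864.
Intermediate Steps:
A = 1/2 (A = -(3 - 1*4)/2 = -(3 - 4)/2 = -1/2*(-1) = 1/2 ≈ 0.50000)
g = 28 (g = 25 + 3 = 28)
p(s) = 3*sqrt(2) (p(s) = sqrt(28 - 10) = sqrt(18) = 3*sqrt(2))
p(-14) - 1*20868 = 3*sqrt(2) - 1*20868 = 3*sqrt(2) - 20868 = -20868 + 3*sqrt(2)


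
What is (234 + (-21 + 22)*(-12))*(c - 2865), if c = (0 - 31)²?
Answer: -422688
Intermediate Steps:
c = 961 (c = (-31)² = 961)
(234 + (-21 + 22)*(-12))*(c - 2865) = (234 + (-21 + 22)*(-12))*(961 - 2865) = (234 + 1*(-12))*(-1904) = (234 - 12)*(-1904) = 222*(-1904) = -422688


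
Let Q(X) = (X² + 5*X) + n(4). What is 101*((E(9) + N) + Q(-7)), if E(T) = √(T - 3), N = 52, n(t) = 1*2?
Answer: 6868 + 101*√6 ≈ 7115.4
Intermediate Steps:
n(t) = 2
E(T) = √(-3 + T)
Q(X) = 2 + X² + 5*X (Q(X) = (X² + 5*X) + 2 = 2 + X² + 5*X)
101*((E(9) + N) + Q(-7)) = 101*((√(-3 + 9) + 52) + (2 + (-7)² + 5*(-7))) = 101*((√6 + 52) + (2 + 49 - 35)) = 101*((52 + √6) + 16) = 101*(68 + √6) = 6868 + 101*√6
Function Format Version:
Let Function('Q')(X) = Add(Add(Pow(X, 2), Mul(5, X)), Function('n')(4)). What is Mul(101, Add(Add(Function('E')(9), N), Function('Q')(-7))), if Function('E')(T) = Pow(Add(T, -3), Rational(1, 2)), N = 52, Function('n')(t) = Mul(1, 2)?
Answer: Add(6868, Mul(101, Pow(6, Rational(1, 2)))) ≈ 7115.4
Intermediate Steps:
Function('n')(t) = 2
Function('E')(T) = Pow(Add(-3, T), Rational(1, 2))
Function('Q')(X) = Add(2, Pow(X, 2), Mul(5, X)) (Function('Q')(X) = Add(Add(Pow(X, 2), Mul(5, X)), 2) = Add(2, Pow(X, 2), Mul(5, X)))
Mul(101, Add(Add(Function('E')(9), N), Function('Q')(-7))) = Mul(101, Add(Add(Pow(Add(-3, 9), Rational(1, 2)), 52), Add(2, Pow(-7, 2), Mul(5, -7)))) = Mul(101, Add(Add(Pow(6, Rational(1, 2)), 52), Add(2, 49, -35))) = Mul(101, Add(Add(52, Pow(6, Rational(1, 2))), 16)) = Mul(101, Add(68, Pow(6, Rational(1, 2)))) = Add(6868, Mul(101, Pow(6, Rational(1, 2))))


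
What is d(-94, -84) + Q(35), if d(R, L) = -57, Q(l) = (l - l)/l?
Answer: -57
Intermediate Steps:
Q(l) = 0 (Q(l) = 0/l = 0)
d(-94, -84) + Q(35) = -57 + 0 = -57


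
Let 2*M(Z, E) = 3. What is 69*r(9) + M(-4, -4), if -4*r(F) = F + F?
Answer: -309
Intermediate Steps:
r(F) = -F/2 (r(F) = -(F + F)/4 = -F/2)
M(Z, E) = 3/2 (M(Z, E) = (½)*3 = 3/2)
69*r(9) + M(-4, -4) = 69*(-½*9) + 3/2 = 69*(-9/2) + 3/2 = -621/2 + 3/2 = -309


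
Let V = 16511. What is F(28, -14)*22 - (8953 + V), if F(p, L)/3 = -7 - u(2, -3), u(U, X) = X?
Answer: -25728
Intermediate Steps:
F(p, L) = -12 (F(p, L) = 3*(-7 - 1*(-3)) = 3*(-7 + 3) = 3*(-4) = -12)
F(28, -14)*22 - (8953 + V) = -12*22 - (8953 + 16511) = -264 - 1*25464 = -264 - 25464 = -25728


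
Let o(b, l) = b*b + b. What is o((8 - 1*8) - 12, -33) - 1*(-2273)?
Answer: 2405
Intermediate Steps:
o(b, l) = b + b**2 (o(b, l) = b**2 + b = b + b**2)
o((8 - 1*8) - 12, -33) - 1*(-2273) = ((8 - 1*8) - 12)*(1 + ((8 - 1*8) - 12)) - 1*(-2273) = ((8 - 8) - 12)*(1 + ((8 - 8) - 12)) + 2273 = (0 - 12)*(1 + (0 - 12)) + 2273 = -12*(1 - 12) + 2273 = -12*(-11) + 2273 = 132 + 2273 = 2405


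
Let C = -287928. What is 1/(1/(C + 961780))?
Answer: 673852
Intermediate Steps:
1/(1/(C + 961780)) = 1/(1/(-287928 + 961780)) = 1/(1/673852) = 673852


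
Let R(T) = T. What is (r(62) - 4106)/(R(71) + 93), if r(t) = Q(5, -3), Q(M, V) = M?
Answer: -4101/164 ≈ -25.006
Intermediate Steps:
r(t) = 5
(r(62) - 4106)/(R(71) + 93) = (5 - 4106)/(71 + 93) = -4101/164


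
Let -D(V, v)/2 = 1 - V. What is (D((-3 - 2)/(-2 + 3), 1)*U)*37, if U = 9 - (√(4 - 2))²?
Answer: -3108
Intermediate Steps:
D(V, v) = -2 + 2*V (D(V, v) = -2*(1 - V) = -2 + 2*V)
U = 7 (U = 9 - (√2)² = 9 - 1*2 = 9 - 2 = 7)
(D((-3 - 2)/(-2 + 3), 1)*U)*37 = ((-2 + 2*((-3 - 2)/(-2 + 3)))*7)*37 = ((-2 + 2*(-5/1))*7)*37 = ((-2 + 2*(-5*1))*7)*37 = ((-2 + 2*(-5))*7)*37 = ((-2 - 10)*7)*37 = -12*7*37 = -84*37 = -3108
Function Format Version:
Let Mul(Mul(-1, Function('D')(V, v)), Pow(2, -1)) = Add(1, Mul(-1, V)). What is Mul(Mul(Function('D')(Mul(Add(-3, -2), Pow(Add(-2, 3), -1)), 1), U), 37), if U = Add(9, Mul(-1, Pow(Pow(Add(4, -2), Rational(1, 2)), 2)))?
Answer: -3108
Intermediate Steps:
Function('D')(V, v) = Add(-2, Mul(2, V)) (Function('D')(V, v) = Mul(-2, Add(1, Mul(-1, V))) = Add(-2, Mul(2, V)))
U = 7 (U = Add(9, Mul(-1, Pow(Pow(2, Rational(1, 2)), 2))) = Add(9, Mul(-1, 2)) = Add(9, -2) = 7)
Mul(Mul(Function('D')(Mul(Add(-3, -2), Pow(Add(-2, 3), -1)), 1), U), 37) = Mul(Mul(Add(-2, Mul(2, Mul(Add(-3, -2), Pow(Add(-2, 3), -1)))), 7), 37) = Mul(Mul(Add(-2, Mul(2, Mul(-5, Pow(1, -1)))), 7), 37) = Mul(Mul(Add(-2, Mul(2, Mul(-5, 1))), 7), 37) = Mul(Mul(Add(-2, Mul(2, -5)), 7), 37) = Mul(Mul(Add(-2, -10), 7), 37) = Mul(Mul(-12, 7), 37) = Mul(-84, 37) = -3108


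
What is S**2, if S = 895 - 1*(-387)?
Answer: 1643524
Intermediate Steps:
S = 1282 (S = 895 + 387 = 1282)
S**2 = 1282**2 = 1643524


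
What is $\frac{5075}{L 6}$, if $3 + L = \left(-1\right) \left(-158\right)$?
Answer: $\frac{1015}{186} \approx 5.457$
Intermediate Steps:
$L = 155$ ($L = -3 - -158 = -3 + 158 = 155$)
$\frac{5075}{L 6} = \frac{5075}{155 \cdot 6} = \frac{5075}{930} = 5075 \cdot \frac{1}{930} = \frac{1015}{186}$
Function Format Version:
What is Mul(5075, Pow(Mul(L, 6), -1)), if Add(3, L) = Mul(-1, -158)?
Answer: Rational(1015, 186) ≈ 5.4570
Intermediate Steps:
L = 155 (L = Add(-3, Mul(-1, -158)) = Add(-3, 158) = 155)
Mul(5075, Pow(Mul(L, 6), -1)) = Mul(5075, Pow(Mul(155, 6), -1)) = Mul(5075, Pow(930, -1)) = Mul(5075, Rational(1, 930)) = Rational(1015, 186)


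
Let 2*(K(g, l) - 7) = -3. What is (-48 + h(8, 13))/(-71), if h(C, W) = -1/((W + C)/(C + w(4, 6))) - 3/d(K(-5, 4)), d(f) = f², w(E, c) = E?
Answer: 41224/60137 ≈ 0.68550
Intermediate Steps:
K(g, l) = 11/2 (K(g, l) = 7 + (½)*(-3) = 7 - 3/2 = 11/2)
h(C, W) = -12/121 - (4 + C)/(C + W) (h(C, W) = -1/((W + C)/(C + 4)) - 3/((11/2)²) = -1/((C + W)/(4 + C)) - 3/121/4 = -1/((C + W)/(4 + C)) - 3*4/121 = -(4 + C)/(C + W) - 12/121 = -12/121 - (4 + C)/(C + W))
(-48 + h(8, 13))/(-71) = (-48 + (-484 - 133*8 - 12*13)/(121*(8 + 13)))/(-71) = (-48 + (1/121)*(-484 - 1064 - 156)/21)*(-1/71) = (-48 + (1/121)*(1/21)*(-1704))*(-1/71) = (-48 - 568/847)*(-1/71) = -41224/847*(-1/71) = 41224/60137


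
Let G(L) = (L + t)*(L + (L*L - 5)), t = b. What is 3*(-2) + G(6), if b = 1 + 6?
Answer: 475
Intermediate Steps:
b = 7
t = 7
G(L) = (7 + L)*(-5 + L + L²) (G(L) = (L + 7)*(L + (L*L - 5)) = (7 + L)*(L + (L² - 5)) = (7 + L)*(L + (-5 + L²)) = (7 + L)*(-5 + L + L²))
3*(-2) + G(6) = 3*(-2) + (-35 + 6³ + 2*6 + 8*6²) = -6 + (-35 + 216 + 12 + 8*36) = -6 + (-35 + 216 + 12 + 288) = -6 + 481 = 475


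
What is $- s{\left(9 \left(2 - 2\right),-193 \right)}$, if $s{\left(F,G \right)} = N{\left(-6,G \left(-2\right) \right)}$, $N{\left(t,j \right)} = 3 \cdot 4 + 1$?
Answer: $-13$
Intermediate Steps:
$N{\left(t,j \right)} = 13$ ($N{\left(t,j \right)} = 12 + 1 = 13$)
$s{\left(F,G \right)} = 13$
$- s{\left(9 \left(2 - 2\right),-193 \right)} = \left(-1\right) 13 = -13$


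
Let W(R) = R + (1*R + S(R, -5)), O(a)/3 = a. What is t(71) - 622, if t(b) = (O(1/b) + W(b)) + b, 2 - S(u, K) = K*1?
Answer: -28539/71 ≈ -401.96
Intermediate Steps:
S(u, K) = 2 - K
O(a) = 3*a
W(R) = 7 + 2*R (W(R) = R + (1*R + (2 - 1*(-5))) = R + (R + (2 + 5)) = R + (R + 7) = R + (7 + R) = 7 + 2*R)
t(b) = 7 + 3*b + 3/b (t(b) = (3/b + (7 + 2*b)) + b = (7 + 2*b + 3/b) + b = 7 + 3*b + 3/b)
t(71) - 622 = (7 + 3*71 + 3/71) - 622 = (7 + 213 + 3*(1/71)) - 622 = (7 + 213 + 3/71) - 622 = 15623/71 - 622 = -28539/71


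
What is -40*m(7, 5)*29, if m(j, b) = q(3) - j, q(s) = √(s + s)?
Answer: 8120 - 1160*√6 ≈ 5278.6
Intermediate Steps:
q(s) = √2*√s (q(s) = √(2*s) = √2*√s)
m(j, b) = √6 - j (m(j, b) = √2*√3 - j = √6 - j)
-40*m(7, 5)*29 = -40*(√6 - 1*7)*29 = -40*(√6 - 7)*29 = -40*(-7 + √6)*29 = (280 - 40*√6)*29 = 8120 - 1160*√6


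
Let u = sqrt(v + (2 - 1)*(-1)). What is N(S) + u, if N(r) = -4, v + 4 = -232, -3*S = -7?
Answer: -4 + I*sqrt(237) ≈ -4.0 + 15.395*I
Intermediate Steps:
S = 7/3 (S = -1/3*(-7) = 7/3 ≈ 2.3333)
v = -236 (v = -4 - 232 = -236)
u = I*sqrt(237) (u = sqrt(-236 + (2 - 1)*(-1)) = sqrt(-236 + 1*(-1)) = sqrt(-236 - 1) = sqrt(-237) = I*sqrt(237) ≈ 15.395*I)
N(S) + u = -4 + I*sqrt(237)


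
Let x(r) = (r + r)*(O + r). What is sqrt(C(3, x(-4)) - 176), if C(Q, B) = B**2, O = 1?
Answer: 20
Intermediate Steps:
x(r) = 2*r*(1 + r) (x(r) = (r + r)*(1 + r) = (2*r)*(1 + r) = 2*r*(1 + r))
sqrt(C(3, x(-4)) - 176) = sqrt((2*(-4)*(1 - 4))**2 - 176) = sqrt((2*(-4)*(-3))**2 - 176) = sqrt(24**2 - 176) = sqrt(576 - 176) = sqrt(400) = 20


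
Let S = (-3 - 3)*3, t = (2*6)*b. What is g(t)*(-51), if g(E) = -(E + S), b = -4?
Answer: -3366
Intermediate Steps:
t = -48 (t = (2*6)*(-4) = 12*(-4) = -48)
S = -18 (S = -6*3 = -18)
g(E) = 18 - E (g(E) = -(E - 18) = -(-18 + E) = 18 - E)
g(t)*(-51) = (18 - 1*(-48))*(-51) = (18 + 48)*(-51) = 66*(-51) = -3366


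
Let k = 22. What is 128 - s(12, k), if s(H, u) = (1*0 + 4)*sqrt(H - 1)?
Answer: 128 - 4*sqrt(11) ≈ 114.73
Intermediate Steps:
s(H, u) = 4*sqrt(-1 + H) (s(H, u) = (0 + 4)*sqrt(-1 + H) = 4*sqrt(-1 + H))
128 - s(12, k) = 128 - 4*sqrt(-1 + 12) = 128 - 4*sqrt(11)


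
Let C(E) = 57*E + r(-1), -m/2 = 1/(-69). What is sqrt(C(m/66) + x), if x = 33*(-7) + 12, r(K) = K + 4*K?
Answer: I*sqrt(129027723)/759 ≈ 14.966*I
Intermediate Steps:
m = 2/69 (m = -2/(-69) = -2*(-1/69) = 2/69 ≈ 0.028986)
r(K) = 5*K
x = -219 (x = -231 + 12 = -219)
C(E) = -5 + 57*E (C(E) = 57*E + 5*(-1) = 57*E - 5 = -5 + 57*E)
sqrt(C(m/66) + x) = sqrt((-5 + 57*((2/69)/66)) - 219) = sqrt((-5 + 57*((2/69)*(1/66))) - 219) = sqrt((-5 + 57*(1/2277)) - 219) = sqrt((-5 + 19/759) - 219) = sqrt(-3776/759 - 219) = sqrt(-169997/759) = I*sqrt(129027723)/759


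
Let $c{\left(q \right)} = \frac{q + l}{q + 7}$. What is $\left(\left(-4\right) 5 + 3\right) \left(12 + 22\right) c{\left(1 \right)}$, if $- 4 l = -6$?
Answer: $- \frac{1445}{8} \approx -180.63$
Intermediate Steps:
$l = \frac{3}{2}$ ($l = \left(- \frac{1}{4}\right) \left(-6\right) = \frac{3}{2} \approx 1.5$)
$c{\left(q \right)} = \frac{\frac{3}{2} + q}{7 + q}$ ($c{\left(q \right)} = \frac{q + \frac{3}{2}}{q + 7} = \frac{\frac{3}{2} + q}{7 + q}$)
$\left(\left(-4\right) 5 + 3\right) \left(12 + 22\right) c{\left(1 \right)} = \left(\left(-4\right) 5 + 3\right) \left(12 + 22\right) \frac{\frac{3}{2} + 1}{7 + 1} = \left(-20 + 3\right) 34 \cdot \frac{1}{8} \cdot \frac{5}{2} = \left(-17\right) 34 \cdot \frac{1}{8} \cdot \frac{5}{2} = \left(-578\right) \frac{5}{16} = - \frac{1445}{8}$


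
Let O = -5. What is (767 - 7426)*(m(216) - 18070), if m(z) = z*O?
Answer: 127519850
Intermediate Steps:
m(z) = -5*z (m(z) = z*(-5) = -5*z)
(767 - 7426)*(m(216) - 18070) = (767 - 7426)*(-5*216 - 18070) = -6659*(-1080 - 18070) = -6659*(-19150) = 127519850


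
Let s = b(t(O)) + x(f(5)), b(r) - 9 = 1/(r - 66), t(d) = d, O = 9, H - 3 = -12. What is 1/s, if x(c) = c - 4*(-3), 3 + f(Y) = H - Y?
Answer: 57/227 ≈ 0.25110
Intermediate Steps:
H = -9 (H = 3 - 12 = -9)
f(Y) = -12 - Y (f(Y) = -3 + (-9 - Y) = -12 - Y)
x(c) = 12 + c (x(c) = c + 12 = 12 + c)
b(r) = 9 + 1/(-66 + r) (b(r) = 9 + 1/(r - 66) = 9 + 1/(-66 + r))
s = 227/57 (s = (-593 + 9*9)/(-66 + 9) + (12 + (-12 - 1*5)) = (-593 + 81)/(-57) + (12 + (-12 - 5)) = -1/57*(-512) + (12 - 17) = 512/57 - 5 = 227/57 ≈ 3.9825)
1/s = 1/(227/57) = 57/227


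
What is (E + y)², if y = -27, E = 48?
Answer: 441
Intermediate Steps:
(E + y)² = (48 - 27)² = 21² = 441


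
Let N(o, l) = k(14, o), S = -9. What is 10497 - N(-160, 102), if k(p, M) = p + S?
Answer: 10492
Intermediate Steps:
k(p, M) = -9 + p (k(p, M) = p - 9 = -9 + p)
N(o, l) = 5 (N(o, l) = -9 + 14 = 5)
10497 - N(-160, 102) = 10497 - 1*5 = 10497 - 5 = 10492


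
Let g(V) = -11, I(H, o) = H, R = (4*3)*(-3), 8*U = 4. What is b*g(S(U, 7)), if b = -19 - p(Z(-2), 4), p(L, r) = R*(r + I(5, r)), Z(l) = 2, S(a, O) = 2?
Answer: -3355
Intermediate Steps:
U = ½ (U = (⅛)*4 = ½ ≈ 0.50000)
R = -36 (R = 12*(-3) = -36)
p(L, r) = -180 - 36*r (p(L, r) = -36*(r + 5) = -36*(5 + r) = -180 - 36*r)
b = 305 (b = -19 - (-180 - 36*4) = -19 - (-180 - 144) = -19 - 1*(-324) = -19 + 324 = 305)
b*g(S(U, 7)) = 305*(-11) = -3355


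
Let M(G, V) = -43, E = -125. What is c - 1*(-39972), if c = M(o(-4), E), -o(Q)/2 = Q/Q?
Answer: 39929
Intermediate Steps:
o(Q) = -2 (o(Q) = -2*Q/Q = -2*1 = -2)
c = -43
c - 1*(-39972) = -43 - 1*(-39972) = -43 + 39972 = 39929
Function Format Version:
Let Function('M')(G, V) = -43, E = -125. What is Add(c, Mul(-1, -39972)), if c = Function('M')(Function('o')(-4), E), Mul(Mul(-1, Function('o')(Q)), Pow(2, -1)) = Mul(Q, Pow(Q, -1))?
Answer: 39929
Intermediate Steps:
Function('o')(Q) = -2 (Function('o')(Q) = Mul(-2, Mul(Q, Pow(Q, -1))) = Mul(-2, 1) = -2)
c = -43
Add(c, Mul(-1, -39972)) = Add(-43, Mul(-1, -39972)) = Add(-43, 39972) = 39929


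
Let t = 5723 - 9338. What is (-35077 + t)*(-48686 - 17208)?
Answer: 2549570648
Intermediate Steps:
t = -3615
(-35077 + t)*(-48686 - 17208) = (-35077 - 3615)*(-48686 - 17208) = -38692*(-65894) = 2549570648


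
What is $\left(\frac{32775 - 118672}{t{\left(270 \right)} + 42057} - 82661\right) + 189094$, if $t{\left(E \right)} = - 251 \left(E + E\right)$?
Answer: $\frac{9949762036}{93483} \approx 1.0643 \cdot 10^{5}$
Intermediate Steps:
$t{\left(E \right)} = - 502 E$ ($t{\left(E \right)} = - 251 \cdot 2 E = - 502 E$)
$\left(\frac{32775 - 118672}{t{\left(270 \right)} + 42057} - 82661\right) + 189094 = \left(\frac{32775 - 118672}{\left(-502\right) 270 + 42057} - 82661\right) + 189094 = \left(- \frac{85897}{-135540 + 42057} - 82661\right) + 189094 = \left(- \frac{85897}{-93483} - 82661\right) + 189094 = \left(\left(-85897\right) \left(- \frac{1}{93483}\right) - 82661\right) + 189094 = \left(\frac{85897}{93483} - 82661\right) + 189094 = - \frac{7727312366}{93483} + 189094 = \frac{9949762036}{93483}$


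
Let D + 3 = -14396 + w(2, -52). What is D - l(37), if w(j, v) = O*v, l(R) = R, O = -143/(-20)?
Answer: -74039/5 ≈ -14808.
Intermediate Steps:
O = 143/20 (O = -143*(-1/20) = 143/20 ≈ 7.1500)
w(j, v) = 143*v/20
D = -73854/5 (D = -3 + (-14396 + (143/20)*(-52)) = -3 + (-14396 - 1859/5) = -3 - 73839/5 = -73854/5 ≈ -14771.)
D - l(37) = -73854/5 - 1*37 = -73854/5 - 37 = -74039/5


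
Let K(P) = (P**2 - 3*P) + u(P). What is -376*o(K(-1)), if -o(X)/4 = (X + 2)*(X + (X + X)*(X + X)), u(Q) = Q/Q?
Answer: 1105440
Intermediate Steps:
u(Q) = 1
K(P) = 1 + P**2 - 3*P (K(P) = (P**2 - 3*P) + 1 = 1 + P**2 - 3*P)
o(X) = -4*(2 + X)*(X + 4*X**2) (o(X) = -4*(X + 2)*(X + (X + X)*(X + X)) = -4*(2 + X)*(X + (2*X)*(2*X)) = -4*(2 + X)*(X + 4*X**2))
-376*o(K(-1)) = -(-1504)*(1 + (-1)**2 - 3*(-1))*(2 + 4*(1 + (-1)**2 - 3*(-1))**2 + 9*(1 + (-1)**2 - 3*(-1))) = -(-1504)*(1 + 1 + 3)*(2 + 4*(1 + 1 + 3)**2 + 9*(1 + 1 + 3)) = -(-1504)*5*(2 + 4*5**2 + 9*5) = -(-1504)*5*(2 + 4*25 + 45) = -(-1504)*5*(2 + 100 + 45) = -(-1504)*5*147 = -376*(-2940) = 1105440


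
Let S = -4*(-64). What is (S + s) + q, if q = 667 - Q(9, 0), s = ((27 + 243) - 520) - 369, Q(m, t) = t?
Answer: 304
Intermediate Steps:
s = -619 (s = (270 - 520) - 369 = -250 - 369 = -619)
S = 256
q = 667 (q = 667 - 1*0 = 667 + 0 = 667)
(S + s) + q = (256 - 619) + 667 = -363 + 667 = 304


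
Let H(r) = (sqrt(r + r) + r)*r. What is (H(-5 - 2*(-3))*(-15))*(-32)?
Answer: 480 + 480*sqrt(2) ≈ 1158.8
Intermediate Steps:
H(r) = r*(r + sqrt(2)*sqrt(r)) (H(r) = (sqrt(2*r) + r)*r = (sqrt(2)*sqrt(r) + r)*r = (r + sqrt(2)*sqrt(r))*r = r*(r + sqrt(2)*sqrt(r)))
(H(-5 - 2*(-3))*(-15))*(-32) = (((-5 - 2*(-3))**2 + sqrt(2)*(-5 - 2*(-3))**(3/2))*(-15))*(-32) = (((-5 + 6)**2 + sqrt(2)*(-5 + 6)**(3/2))*(-15))*(-32) = ((1**2 + sqrt(2)*1**(3/2))*(-15))*(-32) = ((1 + sqrt(2)*1)*(-15))*(-32) = ((1 + sqrt(2))*(-15))*(-32) = (-15 - 15*sqrt(2))*(-32) = 480 + 480*sqrt(2)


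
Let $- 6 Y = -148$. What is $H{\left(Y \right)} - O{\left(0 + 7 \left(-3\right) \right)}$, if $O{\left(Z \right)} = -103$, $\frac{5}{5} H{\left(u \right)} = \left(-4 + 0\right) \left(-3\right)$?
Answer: $115$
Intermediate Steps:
$Y = \frac{74}{3}$ ($Y = \left(- \frac{1}{6}\right) \left(-148\right) = \frac{74}{3} \approx 24.667$)
$H{\left(u \right)} = 12$ ($H{\left(u \right)} = \left(-4 + 0\right) \left(-3\right) = \left(-4\right) \left(-3\right) = 12$)
$H{\left(Y \right)} - O{\left(0 + 7 \left(-3\right) \right)} = 12 - -103 = 12 + 103 = 115$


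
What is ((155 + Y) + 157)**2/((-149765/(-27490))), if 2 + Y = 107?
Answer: 956041722/29953 ≈ 31918.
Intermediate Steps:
Y = 105 (Y = -2 + 107 = 105)
((155 + Y) + 157)**2/((-149765/(-27490))) = ((155 + 105) + 157)**2/((-149765/(-27490))) = (260 + 157)**2/((-149765*(-1/27490))) = 417**2/(29953/5498) = 173889*(5498/29953) = 956041722/29953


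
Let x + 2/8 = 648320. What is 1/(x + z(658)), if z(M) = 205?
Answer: 4/2594099 ≈ 1.5420e-6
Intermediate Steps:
x = 2593279/4 (x = -¼ + 648320 = 2593279/4 ≈ 6.4832e+5)
1/(x + z(658)) = 1/(2593279/4 + 205) = 1/(2594099/4) = 4/2594099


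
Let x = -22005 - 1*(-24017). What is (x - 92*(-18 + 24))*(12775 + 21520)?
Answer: 50070700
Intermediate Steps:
x = 2012 (x = -22005 + 24017 = 2012)
(x - 92*(-18 + 24))*(12775 + 21520) = (2012 - 92*(-18 + 24))*(12775 + 21520) = (2012 - 92*6)*34295 = (2012 - 552)*34295 = 1460*34295 = 50070700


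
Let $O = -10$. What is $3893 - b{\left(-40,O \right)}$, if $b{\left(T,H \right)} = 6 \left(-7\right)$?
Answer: $3935$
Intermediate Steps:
$b{\left(T,H \right)} = -42$
$3893 - b{\left(-40,O \right)} = 3893 - -42 = 3893 + 42 = 3935$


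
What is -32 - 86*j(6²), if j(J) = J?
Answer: -3128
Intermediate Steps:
-32 - 86*j(6²) = -32 - 86*6² = -32 - 86*36 = -32 - 3096 = -3128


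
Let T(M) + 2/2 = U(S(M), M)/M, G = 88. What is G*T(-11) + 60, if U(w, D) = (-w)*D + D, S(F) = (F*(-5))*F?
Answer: 53300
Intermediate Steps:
S(F) = -5*F² (S(F) = (-5*F)*F = -5*F²)
U(w, D) = D - D*w (U(w, D) = -D*w + D = D - D*w)
T(M) = 5*M² (T(M) = -1 + (M*(1 - (-5)*M²))/M = -1 + (M*(1 + 5*M²))/M = -1 + (1 + 5*M²) = 5*M²)
G*T(-11) + 60 = 88*(5*(-11)²) + 60 = 88*(5*121) + 60 = 88*605 + 60 = 53240 + 60 = 53300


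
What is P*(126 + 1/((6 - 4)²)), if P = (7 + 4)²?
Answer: 61105/4 ≈ 15276.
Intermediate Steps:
P = 121 (P = 11² = 121)
P*(126 + 1/((6 - 4)²)) = 121*(126 + 1/((6 - 4)²)) = 121*(126 + 1/(2²)) = 121*(126 + 1/4) = 121*(126 + ¼) = 121*(505/4) = 61105/4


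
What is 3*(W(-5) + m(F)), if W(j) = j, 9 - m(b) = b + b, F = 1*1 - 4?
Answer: 30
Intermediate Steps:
F = -3 (F = 1 - 4 = -3)
m(b) = 9 - 2*b (m(b) = 9 - (b + b) = 9 - 2*b)
3*(W(-5) + m(F)) = 3*(-5 + (9 - 2*(-3))) = 3*(-5 + (9 + 6)) = 3*(-5 + 15) = 3*10 = 30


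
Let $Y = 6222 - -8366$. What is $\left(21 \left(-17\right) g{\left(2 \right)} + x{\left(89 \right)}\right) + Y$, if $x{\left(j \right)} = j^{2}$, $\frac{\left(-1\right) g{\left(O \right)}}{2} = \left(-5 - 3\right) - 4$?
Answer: $13941$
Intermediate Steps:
$g{\left(O \right)} = 24$ ($g{\left(O \right)} = - 2 \left(\left(-5 - 3\right) - 4\right) = - 2 \left(-8 - 4\right) = \left(-2\right) \left(-12\right) = 24$)
$Y = 14588$ ($Y = 6222 + 8366 = 14588$)
$\left(21 \left(-17\right) g{\left(2 \right)} + x{\left(89 \right)}\right) + Y = \left(21 \left(-17\right) 24 + 89^{2}\right) + 14588 = \left(\left(-357\right) 24 + 7921\right) + 14588 = \left(-8568 + 7921\right) + 14588 = -647 + 14588 = 13941$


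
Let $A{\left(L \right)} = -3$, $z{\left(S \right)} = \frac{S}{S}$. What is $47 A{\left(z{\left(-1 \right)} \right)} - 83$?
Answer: $-224$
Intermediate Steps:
$z{\left(S \right)} = 1$
$47 A{\left(z{\left(-1 \right)} \right)} - 83 = 47 \left(-3\right) - 83 = -141 - 83 = -224$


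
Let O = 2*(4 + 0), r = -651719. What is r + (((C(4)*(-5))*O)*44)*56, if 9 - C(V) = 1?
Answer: -1440199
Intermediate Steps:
C(V) = 8 (C(V) = 9 - 1*1 = 9 - 1 = 8)
O = 8 (O = 2*4 = 8)
r + (((C(4)*(-5))*O)*44)*56 = -651719 + (((8*(-5))*8)*44)*56 = -651719 + (-40*8*44)*56 = -651719 - 320*44*56 = -651719 - 14080*56 = -651719 - 788480 = -1440199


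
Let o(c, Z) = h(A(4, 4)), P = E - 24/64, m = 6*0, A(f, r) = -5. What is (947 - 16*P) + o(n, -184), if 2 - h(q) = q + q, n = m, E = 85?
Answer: -395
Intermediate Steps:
m = 0
n = 0
P = 677/8 (P = 85 - 24/64 = 85 - 1*3/8 = 85 - 3/8 = 677/8 ≈ 84.625)
h(q) = 2 - 2*q (h(q) = 2 - (q + q) = 2 - 2*q)
o(c, Z) = 12 (o(c, Z) = 2 - 2*(-5) = 2 + 10 = 12)
(947 - 16*P) + o(n, -184) = (947 - 16*677/8) + 12 = (947 - 1*1354) + 12 = (947 - 1354) + 12 = -407 + 12 = -395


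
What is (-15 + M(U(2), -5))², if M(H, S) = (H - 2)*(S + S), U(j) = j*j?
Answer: 1225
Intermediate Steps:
U(j) = j²
M(H, S) = 2*S*(-2 + H) (M(H, S) = (-2 + H)*(2*S) = 2*S*(-2 + H))
(-15 + M(U(2), -5))² = (-15 + 2*(-5)*(-2 + 2²))² = (-15 + 2*(-5)*(-2 + 4))² = (-15 + 2*(-5)*2)² = (-15 - 20)² = (-35)² = 1225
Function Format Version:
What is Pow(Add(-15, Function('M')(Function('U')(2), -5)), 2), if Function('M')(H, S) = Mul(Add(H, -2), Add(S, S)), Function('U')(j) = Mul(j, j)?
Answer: 1225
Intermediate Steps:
Function('U')(j) = Pow(j, 2)
Function('M')(H, S) = Mul(2, S, Add(-2, H)) (Function('M')(H, S) = Mul(Add(-2, H), Mul(2, S)) = Mul(2, S, Add(-2, H)))
Pow(Add(-15, Function('M')(Function('U')(2), -5)), 2) = Pow(Add(-15, Mul(2, -5, Add(-2, Pow(2, 2)))), 2) = Pow(Add(-15, Mul(2, -5, Add(-2, 4))), 2) = Pow(Add(-15, Mul(2, -5, 2)), 2) = Pow(Add(-15, -20), 2) = Pow(-35, 2) = 1225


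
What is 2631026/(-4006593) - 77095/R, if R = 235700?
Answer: -185804223107/188870794020 ≈ -0.98376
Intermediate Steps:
2631026/(-4006593) - 77095/R = 2631026/(-4006593) - 77095/235700 = 2631026*(-1/4006593) - 77095*1/235700 = -2631026/4006593 - 15419/47140 = -185804223107/188870794020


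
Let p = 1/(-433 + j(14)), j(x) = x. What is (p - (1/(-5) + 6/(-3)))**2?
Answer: 21196816/4389025 ≈ 4.8295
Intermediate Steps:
p = -1/419 (p = 1/(-433 + 14) = 1/(-419) = -1/419 ≈ -0.0023866)
(p - (1/(-5) + 6/(-3)))**2 = (-1/419 - (1/(-5) + 6/(-3)))**2 = (-1/419 - (-1/5 - 1/3*6))**2 = (-1/419 - (-1/5 - 2))**2 = (-1/419 - 1*(-11/5))**2 = (-1/419 + 11/5)**2 = (4604/2095)**2 = 21196816/4389025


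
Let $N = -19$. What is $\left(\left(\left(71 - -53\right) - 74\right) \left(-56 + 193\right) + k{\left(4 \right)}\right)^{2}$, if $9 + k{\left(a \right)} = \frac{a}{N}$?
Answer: $\frac{16893500625}{361} \approx 4.6796 \cdot 10^{7}$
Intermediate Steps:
$k{\left(a \right)} = -9 - \frac{a}{19}$ ($k{\left(a \right)} = -9 + \frac{a}{-19} = -9 + a \left(- \frac{1}{19}\right) = -9 - \frac{a}{19}$)
$\left(\left(\left(71 - -53\right) - 74\right) \left(-56 + 193\right) + k{\left(4 \right)}\right)^{2} = \left(\left(\left(71 - -53\right) - 74\right) \left(-56 + 193\right) - \frac{175}{19}\right)^{2} = \left(\left(\left(71 + 53\right) - 74\right) 137 - \frac{175}{19}\right)^{2} = \left(\left(124 - 74\right) 137 - \frac{175}{19}\right)^{2} = \left(50 \cdot 137 - \frac{175}{19}\right)^{2} = \left(6850 - \frac{175}{19}\right)^{2} = \left(\frac{129975}{19}\right)^{2} = \frac{16893500625}{361}$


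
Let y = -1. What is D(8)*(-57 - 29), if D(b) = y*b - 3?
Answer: 946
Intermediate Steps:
D(b) = -3 - b (D(b) = -b - 3 = -3 - b)
D(8)*(-57 - 29) = (-3 - 1*8)*(-57 - 29) = (-3 - 8)*(-86) = -11*(-86) = 946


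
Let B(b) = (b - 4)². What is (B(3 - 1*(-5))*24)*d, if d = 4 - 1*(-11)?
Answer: 5760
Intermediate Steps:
B(b) = (-4 + b)²
d = 15 (d = 4 + 11 = 15)
(B(3 - 1*(-5))*24)*d = ((-4 + (3 - 1*(-5)))²*24)*15 = ((-4 + (3 + 5))²*24)*15 = ((-4 + 8)²*24)*15 = (4²*24)*15 = (16*24)*15 = 384*15 = 5760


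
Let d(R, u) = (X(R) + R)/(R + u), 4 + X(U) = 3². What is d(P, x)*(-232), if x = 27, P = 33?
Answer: -2204/15 ≈ -146.93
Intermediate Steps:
X(U) = 5 (X(U) = -4 + 3² = -4 + 9 = 5)
d(R, u) = (5 + R)/(R + u)
d(P, x)*(-232) = ((5 + 33)/(33 + 27))*(-232) = (38/60)*(-232) = ((1/60)*38)*(-232) = (19/30)*(-232) = -2204/15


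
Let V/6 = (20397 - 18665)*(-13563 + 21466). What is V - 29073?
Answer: 82098903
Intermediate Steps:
V = 82127976 (V = 6*((20397 - 18665)*(-13563 + 21466)) = 6*(1732*7903) = 6*13687996 = 82127976)
V - 29073 = 82127976 - 29073 = 82098903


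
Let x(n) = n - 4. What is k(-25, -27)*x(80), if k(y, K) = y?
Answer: -1900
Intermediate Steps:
x(n) = -4 + n
k(-25, -27)*x(80) = -25*(-4 + 80) = -25*76 = -1900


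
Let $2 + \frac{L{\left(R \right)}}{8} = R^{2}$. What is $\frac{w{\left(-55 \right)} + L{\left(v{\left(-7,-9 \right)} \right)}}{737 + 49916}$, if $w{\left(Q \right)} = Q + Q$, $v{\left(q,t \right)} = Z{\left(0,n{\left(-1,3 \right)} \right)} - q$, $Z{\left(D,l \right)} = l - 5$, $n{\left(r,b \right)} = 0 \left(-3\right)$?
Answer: $- \frac{94}{50653} \approx -0.0018558$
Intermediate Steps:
$n{\left(r,b \right)} = 0$
$Z{\left(D,l \right)} = -5 + l$ ($Z{\left(D,l \right)} = l - 5 = -5 + l$)
$v{\left(q,t \right)} = -5 - q$ ($v{\left(q,t \right)} = \left(-5 + 0\right) - q = -5 - q$)
$w{\left(Q \right)} = 2 Q$
$L{\left(R \right)} = -16 + 8 R^{2}$
$\frac{w{\left(-55 \right)} + L{\left(v{\left(-7,-9 \right)} \right)}}{737 + 49916} = \frac{2 \left(-55\right) - \left(16 - 8 \left(-5 - -7\right)^{2}\right)}{737 + 49916} = \frac{-110 - \left(16 - 8 \left(-5 + 7\right)^{2}\right)}{50653} = \left(-110 - \left(16 - 8 \cdot 2^{2}\right)\right) \frac{1}{50653} = \left(-110 + \left(-16 + 8 \cdot 4\right)\right) \frac{1}{50653} = \left(-110 + \left(-16 + 32\right)\right) \frac{1}{50653} = \left(-110 + 16\right) \frac{1}{50653} = \left(-94\right) \frac{1}{50653} = - \frac{94}{50653}$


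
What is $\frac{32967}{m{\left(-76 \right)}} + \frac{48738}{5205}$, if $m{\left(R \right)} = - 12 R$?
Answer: $\frac{24004699}{527440} \approx 45.512$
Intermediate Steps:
$\frac{32967}{m{\left(-76 \right)}} + \frac{48738}{5205} = \frac{32967}{\left(-12\right) \left(-76\right)} + \frac{48738}{5205} = \frac{32967}{912} + 48738 \cdot \frac{1}{5205} = 32967 \cdot \frac{1}{912} + \frac{16246}{1735} = \frac{10989}{304} + \frac{16246}{1735} = \frac{24004699}{527440}$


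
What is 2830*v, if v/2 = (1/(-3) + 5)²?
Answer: 1109360/9 ≈ 1.2326e+5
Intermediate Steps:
v = 392/9 (v = 2*(1/(-3) + 5)² = 2*(-⅓ + 5)² = 2*(14/3)² = 2*(196/9) = 392/9 ≈ 43.556)
2830*v = 2830*(392/9) = 1109360/9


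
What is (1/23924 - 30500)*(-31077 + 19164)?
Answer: 8692701654087/23924 ≈ 3.6335e+8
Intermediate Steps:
(1/23924 - 30500)*(-31077 + 19164) = (1/23924 - 30500)*(-11913) = -729681999/23924*(-11913) = 8692701654087/23924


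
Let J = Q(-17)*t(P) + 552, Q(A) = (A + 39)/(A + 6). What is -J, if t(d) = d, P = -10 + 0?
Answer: -572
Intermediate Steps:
P = -10
Q(A) = (39 + A)/(6 + A)
J = 572 (J = ((39 - 17)/(6 - 17))*(-10) + 552 = (22/(-11))*(-10) + 552 = -1/11*22*(-10) + 552 = -2*(-10) + 552 = 20 + 552 = 572)
-J = -1*572 = -572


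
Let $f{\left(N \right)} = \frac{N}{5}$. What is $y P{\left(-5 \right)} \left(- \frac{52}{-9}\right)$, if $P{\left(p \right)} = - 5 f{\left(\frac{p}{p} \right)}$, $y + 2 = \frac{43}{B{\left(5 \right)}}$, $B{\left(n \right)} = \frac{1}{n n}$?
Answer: $- \frac{55796}{9} \approx -6199.6$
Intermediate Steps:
$B{\left(n \right)} = \frac{1}{n^{2}}$
$f{\left(N \right)} = \frac{N}{5}$ ($f{\left(N \right)} = N \frac{1}{5} = \frac{N}{5}$)
$y = 1073$ ($y = -2 + \frac{43}{\frac{1}{25}} = -2 + 43 \frac{1}{\frac{1}{25}} = -2 + 43 \cdot 25 = -2 + 1075 = 1073$)
$P{\left(p \right)} = -1$ ($P{\left(p \right)} = - 5 \frac{p \frac{1}{p}}{5} = - 5 \cdot \frac{1}{5} \cdot 1 = \left(-5\right) \frac{1}{5} = -1$)
$y P{\left(-5 \right)} \left(- \frac{52}{-9}\right) = 1073 \left(-1\right) \left(- \frac{52}{-9}\right) = - 1073 \left(\left(-52\right) \left(- \frac{1}{9}\right)\right) = \left(-1073\right) \frac{52}{9} = - \frac{55796}{9}$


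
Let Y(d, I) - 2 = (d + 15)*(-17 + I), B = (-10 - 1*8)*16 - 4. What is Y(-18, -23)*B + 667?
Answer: -34957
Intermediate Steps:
B = -292 (B = (-10 - 8)*16 - 4 = -18*16 - 4 = -288 - 4 = -292)
Y(d, I) = 2 + (-17 + I)*(15 + d) (Y(d, I) = 2 + (d + 15)*(-17 + I) = 2 + (15 + d)*(-17 + I) = 2 + (-17 + I)*(15 + d))
Y(-18, -23)*B + 667 = (-253 - 17*(-18) + 15*(-23) - 23*(-18))*(-292) + 667 = (-253 + 306 - 345 + 414)*(-292) + 667 = 122*(-292) + 667 = -35624 + 667 = -34957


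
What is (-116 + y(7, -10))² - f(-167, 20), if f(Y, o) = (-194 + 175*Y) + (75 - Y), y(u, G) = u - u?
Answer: 42633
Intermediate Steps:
y(u, G) = 0
f(Y, o) = -119 + 174*Y
(-116 + y(7, -10))² - f(-167, 20) = (-116 + 0)² - (-119 + 174*(-167)) = (-116)² - (-119 - 29058) = 13456 - 1*(-29177) = 13456 + 29177 = 42633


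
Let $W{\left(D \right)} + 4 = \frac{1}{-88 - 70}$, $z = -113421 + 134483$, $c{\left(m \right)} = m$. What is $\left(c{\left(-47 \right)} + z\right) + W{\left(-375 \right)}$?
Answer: $\frac{3319737}{158} \approx 21011.0$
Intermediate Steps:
$z = 21062$
$W{\left(D \right)} = - \frac{633}{158}$ ($W{\left(D \right)} = -4 + \frac{1}{-88 - 70} = -4 + \frac{1}{-158} = -4 - \frac{1}{158} = - \frac{633}{158}$)
$\left(c{\left(-47 \right)} + z\right) + W{\left(-375 \right)} = \left(-47 + 21062\right) - \frac{633}{158} = 21015 - \frac{633}{158} = \frac{3319737}{158}$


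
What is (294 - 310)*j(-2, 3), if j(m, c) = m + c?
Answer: -16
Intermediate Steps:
j(m, c) = c + m
(294 - 310)*j(-2, 3) = (294 - 310)*(3 - 2) = -16*1 = -16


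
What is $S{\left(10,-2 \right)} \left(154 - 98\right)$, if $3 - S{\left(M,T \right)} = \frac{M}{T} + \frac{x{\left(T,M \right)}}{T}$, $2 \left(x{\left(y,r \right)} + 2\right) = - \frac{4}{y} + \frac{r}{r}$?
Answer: $434$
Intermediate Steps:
$x{\left(y,r \right)} = - \frac{3}{2} - \frac{2}{y}$ ($x{\left(y,r \right)} = -2 + \frac{- \frac{4}{y} + \frac{r}{r}}{2} = -2 + \frac{- \frac{4}{y} + 1}{2} = -2 + \frac{1 - \frac{4}{y}}{2} = -2 + \left(\frac{1}{2} - \frac{2}{y}\right) = - \frac{3}{2} - \frac{2}{y}$)
$S{\left(M,T \right)} = 3 - \frac{M}{T} - \frac{- \frac{3}{2} - \frac{2}{T}}{T}$ ($S{\left(M,T \right)} = 3 - \left(\frac{M}{T} + \frac{- \frac{3}{2} - \frac{2}{T}}{T}\right) = 3 - \frac{M}{T} - \frac{- \frac{3}{2} - \frac{2}{T}}{T}$)
$S{\left(10,-2 \right)} \left(154 - 98\right) = \left(3 + \frac{2}{4} + \frac{3}{2 \left(-2\right)} - \frac{10}{-2}\right) \left(154 - 98\right) = \left(3 + 2 \cdot \frac{1}{4} + \frac{3}{2} \left(- \frac{1}{2}\right) - 10 \left(- \frac{1}{2}\right)\right) 56 = \left(3 + \frac{1}{2} - \frac{3}{4} + 5\right) 56 = \frac{31}{4} \cdot 56 = 434$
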